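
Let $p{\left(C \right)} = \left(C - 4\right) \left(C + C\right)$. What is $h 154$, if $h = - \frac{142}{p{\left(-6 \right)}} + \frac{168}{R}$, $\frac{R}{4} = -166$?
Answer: $- \frac{550781}{2490} \approx -221.2$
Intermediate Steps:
$p{\left(C \right)} = 2 C \left(-4 + C\right)$ ($p{\left(C \right)} = \left(-4 + C\right) 2 C = 2 C \left(-4 + C\right)$)
$R = -664$ ($R = 4 \left(-166\right) = -664$)
$h = - \frac{7153}{4980}$ ($h = - \frac{142}{2 \left(-6\right) \left(-4 - 6\right)} + \frac{168}{-664} = - \frac{142}{2 \left(-6\right) \left(-10\right)} + 168 \left(- \frac{1}{664}\right) = - \frac{142}{120} - \frac{21}{83} = \left(-142\right) \frac{1}{120} - \frac{21}{83} = - \frac{71}{60} - \frac{21}{83} = - \frac{7153}{4980} \approx -1.4363$)
$h 154 = \left(- \frac{7153}{4980}\right) 154 = - \frac{550781}{2490}$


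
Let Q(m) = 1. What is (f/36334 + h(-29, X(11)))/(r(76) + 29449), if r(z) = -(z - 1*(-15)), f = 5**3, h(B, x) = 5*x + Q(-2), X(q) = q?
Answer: 2034829/1066693572 ≈ 0.0019076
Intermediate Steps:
h(B, x) = 1 + 5*x (h(B, x) = 5*x + 1 = 1 + 5*x)
f = 125
r(z) = -15 - z (r(z) = -(z + 15) = -(15 + z) = -15 - z)
(f/36334 + h(-29, X(11)))/(r(76) + 29449) = (125/36334 + (1 + 5*11))/((-15 - 1*76) + 29449) = (125*(1/36334) + (1 + 55))/((-15 - 76) + 29449) = (125/36334 + 56)/(-91 + 29449) = (2034829/36334)/29358 = (2034829/36334)*(1/29358) = 2034829/1066693572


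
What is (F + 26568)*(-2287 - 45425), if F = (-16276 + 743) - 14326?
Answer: 157020192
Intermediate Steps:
F = -29859 (F = -15533 - 14326 = -29859)
(F + 26568)*(-2287 - 45425) = (-29859 + 26568)*(-2287 - 45425) = -3291*(-47712) = 157020192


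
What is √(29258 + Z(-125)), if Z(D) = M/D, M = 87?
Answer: √18285815/25 ≈ 171.05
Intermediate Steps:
Z(D) = 87/D
√(29258 + Z(-125)) = √(29258 + 87/(-125)) = √(29258 + 87*(-1/125)) = √(29258 - 87/125) = √(3657163/125) = √18285815/25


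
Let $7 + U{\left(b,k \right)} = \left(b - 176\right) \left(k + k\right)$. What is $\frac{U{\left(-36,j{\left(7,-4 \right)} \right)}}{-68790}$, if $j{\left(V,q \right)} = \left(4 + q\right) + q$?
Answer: $- \frac{563}{22930} \approx -0.024553$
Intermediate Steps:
$j{\left(V,q \right)} = 4 + 2 q$
$U{\left(b,k \right)} = -7 + 2 k \left(-176 + b\right)$ ($U{\left(b,k \right)} = -7 + \left(b - 176\right) \left(k + k\right) = -7 + \left(-176 + b\right) 2 k = -7 + 2 k \left(-176 + b\right)$)
$\frac{U{\left(-36,j{\left(7,-4 \right)} \right)}}{-68790} = \frac{-7 - 352 \left(4 + 2 \left(-4\right)\right) + 2 \left(-36\right) \left(4 + 2 \left(-4\right)\right)}{-68790} = \left(-7 - 352 \left(4 - 8\right) + 2 \left(-36\right) \left(4 - 8\right)\right) \left(- \frac{1}{68790}\right) = \left(-7 - -1408 + 2 \left(-36\right) \left(-4\right)\right) \left(- \frac{1}{68790}\right) = \left(-7 + 1408 + 288\right) \left(- \frac{1}{68790}\right) = 1689 \left(- \frac{1}{68790}\right) = - \frac{563}{22930}$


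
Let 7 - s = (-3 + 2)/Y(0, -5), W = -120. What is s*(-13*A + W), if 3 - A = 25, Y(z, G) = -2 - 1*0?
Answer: 1079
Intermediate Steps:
Y(z, G) = -2 (Y(z, G) = -2 + 0 = -2)
A = -22 (A = 3 - 1*25 = 3 - 25 = -22)
s = 13/2 (s = 7 - (-3 + 2)/(-2) = 7 - (-1)*(-1)/2 = 7 - 1*½ = 7 - ½ = 13/2 ≈ 6.5000)
s*(-13*A + W) = 13*(-13*(-22) - 120)/2 = 13*(286 - 120)/2 = (13/2)*166 = 1079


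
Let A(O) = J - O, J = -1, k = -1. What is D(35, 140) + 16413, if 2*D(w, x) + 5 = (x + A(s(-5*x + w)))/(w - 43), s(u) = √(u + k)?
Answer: 262429/16 + 3*I*√74/16 ≈ 16402.0 + 1.6129*I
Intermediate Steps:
s(u) = √(-1 + u) (s(u) = √(u - 1) = √(-1 + u))
A(O) = -1 - O
D(w, x) = -5/2 + (-1 + x - √(-1 + w - 5*x))/(2*(-43 + w)) (D(w, x) = -5/2 + ((x + (-1 - √(-1 + (-5*x + w))))/(w - 43))/2 = -5/2 + ((x + (-1 - √(-1 + (w - 5*x))))/(-43 + w))/2 = -5/2 + ((x + (-1 - √(-1 + w - 5*x)))/(-43 + w))/2 = -5/2 + ((-1 + x - √(-1 + w - 5*x))/(-43 + w))/2 = -5/2 + (-1 + x - √(-1 + w - 5*x))/(2*(-43 + w)))
D(35, 140) + 16413 = (214 + 140 - √(-1 + 35 - 5*140) - 5*35)/(2*(-43 + 35)) + 16413 = (½)*(214 + 140 - √(-1 + 35 - 700) - 175)/(-8) + 16413 = (½)*(-⅛)*(214 + 140 - √(-666) - 175) + 16413 = (½)*(-⅛)*(214 + 140 - 3*I*√74 - 175) + 16413 = (½)*(-⅛)*(179 - 3*I*√74) + 16413 = (-179/16 + 3*I*√74/16) + 16413 = 262429/16 + 3*I*√74/16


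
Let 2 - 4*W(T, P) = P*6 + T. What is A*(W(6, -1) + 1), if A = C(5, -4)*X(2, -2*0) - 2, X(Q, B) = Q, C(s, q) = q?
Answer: -15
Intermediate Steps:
W(T, P) = ½ - 3*P/2 - T/4 (W(T, P) = ½ - (P*6 + T)/4 = ½ - (6*P + T)/4 = ½ - (T + 6*P)/4 = ½ + (-3*P/2 - T/4) = ½ - 3*P/2 - T/4)
A = -10 (A = -4*2 - 2 = -8 - 2 = -10)
A*(W(6, -1) + 1) = -10*((½ - 3/2*(-1) - ¼*6) + 1) = -10*((½ + 3/2 - 3/2) + 1) = -10*(½ + 1) = -10*3/2 = -15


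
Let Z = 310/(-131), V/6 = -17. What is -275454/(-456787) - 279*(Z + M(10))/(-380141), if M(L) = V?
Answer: 11974779500778/22747294172677 ≈ 0.52643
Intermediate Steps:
V = -102 (V = 6*(-17) = -102)
M(L) = -102
Z = -310/131 (Z = 310*(-1/131) = -310/131 ≈ -2.3664)
-275454/(-456787) - 279*(Z + M(10))/(-380141) = -275454/(-456787) - 279*(-310/131 - 102)/(-380141) = -275454*(-1/456787) - 279*(-13672/131)*(-1/380141) = 275454/456787 + (3814488/131)*(-1/380141) = 275454/456787 - 3814488/49798471 = 11974779500778/22747294172677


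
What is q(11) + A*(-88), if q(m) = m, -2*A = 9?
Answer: 407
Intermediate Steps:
A = -9/2 (A = -1/2*9 = -9/2 ≈ -4.5000)
q(11) + A*(-88) = 11 - 9/2*(-88) = 11 + 396 = 407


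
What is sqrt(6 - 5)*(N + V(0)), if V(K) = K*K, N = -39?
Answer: -39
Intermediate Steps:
V(K) = K**2
sqrt(6 - 5)*(N + V(0)) = sqrt(6 - 5)*(-39 + 0**2) = sqrt(1)*(-39 + 0) = 1*(-39) = -39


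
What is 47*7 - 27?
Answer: 302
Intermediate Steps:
47*7 - 27 = 329 - 27 = 302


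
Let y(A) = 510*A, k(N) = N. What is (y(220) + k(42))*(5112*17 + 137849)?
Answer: 25226726226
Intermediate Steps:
(y(220) + k(42))*(5112*17 + 137849) = (510*220 + 42)*(5112*17 + 137849) = (112200 + 42)*(86904 + 137849) = 112242*224753 = 25226726226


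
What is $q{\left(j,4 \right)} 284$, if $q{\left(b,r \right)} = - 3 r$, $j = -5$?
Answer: $-3408$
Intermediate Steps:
$q{\left(j,4 \right)} 284 = \left(-3\right) 4 \cdot 284 = \left(-12\right) 284 = -3408$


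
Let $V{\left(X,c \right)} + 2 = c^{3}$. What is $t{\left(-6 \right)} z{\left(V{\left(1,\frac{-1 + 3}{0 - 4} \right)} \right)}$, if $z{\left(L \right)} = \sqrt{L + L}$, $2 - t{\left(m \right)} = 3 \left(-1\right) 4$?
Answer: $7 i \sqrt{17} \approx 28.862 i$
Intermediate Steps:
$V{\left(X,c \right)} = -2 + c^{3}$
$t{\left(m \right)} = 14$ ($t{\left(m \right)} = 2 - 3 \left(-1\right) 4 = 2 - \left(-3\right) 4 = 2 - -12 = 2 + 12 = 14$)
$z{\left(L \right)} = \sqrt{2} \sqrt{L}$ ($z{\left(L \right)} = \sqrt{2 L} = \sqrt{2} \sqrt{L}$)
$t{\left(-6 \right)} z{\left(V{\left(1,\frac{-1 + 3}{0 - 4} \right)} \right)} = 14 \sqrt{2} \sqrt{-2 + \left(\frac{-1 + 3}{0 - 4}\right)^{3}} = 14 \sqrt{2} \sqrt{-2 + \left(\frac{2}{-4}\right)^{3}} = 14 \sqrt{2} \sqrt{-2 + \left(2 \left(- \frac{1}{4}\right)\right)^{3}} = 14 \sqrt{2} \sqrt{-2 + \left(- \frac{1}{2}\right)^{3}} = 14 \sqrt{2} \sqrt{-2 - \frac{1}{8}} = 14 \sqrt{2} \sqrt{- \frac{17}{8}} = 14 \sqrt{2} \frac{i \sqrt{34}}{4} = 14 \frac{i \sqrt{17}}{2} = 7 i \sqrt{17}$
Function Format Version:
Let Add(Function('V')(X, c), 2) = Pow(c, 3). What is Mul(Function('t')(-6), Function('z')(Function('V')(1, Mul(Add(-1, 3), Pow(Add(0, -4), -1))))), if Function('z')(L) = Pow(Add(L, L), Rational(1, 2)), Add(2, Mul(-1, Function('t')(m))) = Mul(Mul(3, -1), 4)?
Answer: Mul(7, I, Pow(17, Rational(1, 2))) ≈ Mul(28.862, I)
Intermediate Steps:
Function('V')(X, c) = Add(-2, Pow(c, 3))
Function('t')(m) = 14 (Function('t')(m) = Add(2, Mul(-1, Mul(Mul(3, -1), 4))) = Add(2, Mul(-1, Mul(-3, 4))) = Add(2, Mul(-1, -12)) = Add(2, 12) = 14)
Function('z')(L) = Mul(Pow(2, Rational(1, 2)), Pow(L, Rational(1, 2))) (Function('z')(L) = Pow(Mul(2, L), Rational(1, 2)) = Mul(Pow(2, Rational(1, 2)), Pow(L, Rational(1, 2))))
Mul(Function('t')(-6), Function('z')(Function('V')(1, Mul(Add(-1, 3), Pow(Add(0, -4), -1))))) = Mul(14, Mul(Pow(2, Rational(1, 2)), Pow(Add(-2, Pow(Mul(Add(-1, 3), Pow(Add(0, -4), -1)), 3)), Rational(1, 2)))) = Mul(14, Mul(Pow(2, Rational(1, 2)), Pow(Add(-2, Pow(Mul(2, Pow(-4, -1)), 3)), Rational(1, 2)))) = Mul(14, Mul(Pow(2, Rational(1, 2)), Pow(Add(-2, Pow(Mul(2, Rational(-1, 4)), 3)), Rational(1, 2)))) = Mul(14, Mul(Pow(2, Rational(1, 2)), Pow(Add(-2, Pow(Rational(-1, 2), 3)), Rational(1, 2)))) = Mul(14, Mul(Pow(2, Rational(1, 2)), Pow(Add(-2, Rational(-1, 8)), Rational(1, 2)))) = Mul(14, Mul(Pow(2, Rational(1, 2)), Pow(Rational(-17, 8), Rational(1, 2)))) = Mul(14, Mul(Pow(2, Rational(1, 2)), Mul(Rational(1, 4), I, Pow(34, Rational(1, 2))))) = Mul(14, Mul(Rational(1, 2), I, Pow(17, Rational(1, 2)))) = Mul(7, I, Pow(17, Rational(1, 2)))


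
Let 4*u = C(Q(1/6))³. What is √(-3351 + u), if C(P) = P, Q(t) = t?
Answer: 7*I*√354522/72 ≈ 57.888*I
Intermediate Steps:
u = 1/864 (u = (1/6)³/4 = (⅙)³/4 = (¼)*(1/216) = 1/864 ≈ 0.0011574)
√(-3351 + u) = √(-3351 + 1/864) = √(-2895263/864) = 7*I*√354522/72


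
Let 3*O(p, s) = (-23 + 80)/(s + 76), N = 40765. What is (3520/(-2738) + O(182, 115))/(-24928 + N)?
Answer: -103383/1380347641 ≈ -7.4896e-5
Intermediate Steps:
O(p, s) = 19/(76 + s) (O(p, s) = ((-23 + 80)/(s + 76))/3 = (57/(76 + s))/3 = 19/(76 + s))
(3520/(-2738) + O(182, 115))/(-24928 + N) = (3520/(-2738) + 19/(76 + 115))/(-24928 + 40765) = (3520*(-1/2738) + 19/191)/15837 = (-1760/1369 + 19*(1/191))*(1/15837) = (-1760/1369 + 19/191)*(1/15837) = -310149/261479*1/15837 = -103383/1380347641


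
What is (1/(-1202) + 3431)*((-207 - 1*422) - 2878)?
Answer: -14463081927/1202 ≈ -1.2033e+7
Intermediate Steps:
(1/(-1202) + 3431)*((-207 - 1*422) - 2878) = (-1/1202 + 3431)*((-207 - 422) - 2878) = 4124061*(-629 - 2878)/1202 = (4124061/1202)*(-3507) = -14463081927/1202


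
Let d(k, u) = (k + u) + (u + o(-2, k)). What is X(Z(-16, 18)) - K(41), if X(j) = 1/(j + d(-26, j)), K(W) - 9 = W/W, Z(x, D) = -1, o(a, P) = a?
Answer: -311/31 ≈ -10.032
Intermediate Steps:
d(k, u) = -2 + k + 2*u (d(k, u) = (k + u) + (u - 2) = (k + u) + (-2 + u) = -2 + k + 2*u)
K(W) = 10 (K(W) = 9 + W/W = 9 + 1 = 10)
X(j) = 1/(-28 + 3*j) (X(j) = 1/(j + (-2 - 26 + 2*j)) = 1/(j + (-28 + 2*j)) = 1/(-28 + 3*j))
X(Z(-16, 18)) - K(41) = 1/(-28 + 3*(-1)) - 1*10 = 1/(-28 - 3) - 10 = 1/(-31) - 10 = -1/31 - 10 = -311/31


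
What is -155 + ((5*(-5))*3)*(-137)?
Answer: 10120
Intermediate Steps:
-155 + ((5*(-5))*3)*(-137) = -155 - 25*3*(-137) = -155 - 75*(-137) = -155 + 10275 = 10120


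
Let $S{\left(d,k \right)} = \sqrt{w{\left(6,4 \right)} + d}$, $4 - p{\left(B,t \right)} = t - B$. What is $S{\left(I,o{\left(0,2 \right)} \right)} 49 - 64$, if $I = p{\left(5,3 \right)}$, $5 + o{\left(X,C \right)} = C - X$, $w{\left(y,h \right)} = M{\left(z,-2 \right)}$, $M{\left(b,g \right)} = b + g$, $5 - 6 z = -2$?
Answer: $-64 + \frac{49 \sqrt{186}}{6} \approx 47.378$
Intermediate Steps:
$z = \frac{7}{6}$ ($z = \frac{5}{6} - - \frac{1}{3} = \frac{5}{6} + \frac{1}{3} = \frac{7}{6} \approx 1.1667$)
$w{\left(y,h \right)} = - \frac{5}{6}$ ($w{\left(y,h \right)} = \frac{7}{6} - 2 = - \frac{5}{6}$)
$o{\left(X,C \right)} = -5 + C - X$ ($o{\left(X,C \right)} = -5 + \left(C - X\right) = -5 + C - X$)
$p{\left(B,t \right)} = 4 + B - t$ ($p{\left(B,t \right)} = 4 - \left(t - B\right) = 4 + \left(B - t\right) = 4 + B - t$)
$I = 6$ ($I = 4 + 5 - 3 = 6$)
$S{\left(d,k \right)} = \sqrt{- \frac{5}{6} + d}$
$S{\left(I,o{\left(0,2 \right)} \right)} 49 - 64 = \frac{\sqrt{-30 + 36 \cdot 6}}{6} \cdot 49 - 64 = \frac{\sqrt{-30 + 216}}{6} \cdot 49 - 64 = \frac{\sqrt{186}}{6} \cdot 49 - 64 = \frac{49 \sqrt{186}}{6} - 64 = -64 + \frac{49 \sqrt{186}}{6}$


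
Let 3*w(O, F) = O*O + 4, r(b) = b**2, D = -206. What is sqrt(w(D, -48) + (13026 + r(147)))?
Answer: sqrt(439035)/3 ≈ 220.87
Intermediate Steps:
w(O, F) = 4/3 + O**2/3 (w(O, F) = (O*O + 4)/3 = (O**2 + 4)/3 = (4 + O**2)/3 = 4/3 + O**2/3)
sqrt(w(D, -48) + (13026 + r(147))) = sqrt((4/3 + (1/3)*(-206)**2) + (13026 + 147**2)) = sqrt((4/3 + (1/3)*42436) + (13026 + 21609)) = sqrt((4/3 + 42436/3) + 34635) = sqrt(42440/3 + 34635) = sqrt(146345/3) = sqrt(439035)/3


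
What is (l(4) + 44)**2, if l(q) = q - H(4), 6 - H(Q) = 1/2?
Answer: 7225/4 ≈ 1806.3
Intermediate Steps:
H(Q) = 11/2 (H(Q) = 6 - 1/2 = 11/2)
l(q) = -11/2 + q (l(q) = q - 1*11/2 = q - 11/2 = -11/2 + q)
(l(4) + 44)**2 = ((-11/2 + 4) + 44)**2 = (-3/2 + 44)**2 = (85/2)**2 = 7225/4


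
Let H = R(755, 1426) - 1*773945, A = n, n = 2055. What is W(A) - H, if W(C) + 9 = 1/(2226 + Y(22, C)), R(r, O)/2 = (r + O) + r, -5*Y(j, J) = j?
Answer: 8531654917/11108 ≈ 7.6806e+5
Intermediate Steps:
Y(j, J) = -j/5
R(r, O) = 2*O + 4*r (R(r, O) = 2*((r + O) + r) = 2*((O + r) + r) = 2*(O + 2*r) = 2*O + 4*r)
A = 2055
W(C) = -99967/11108 (W(C) = -9 + 1/(2226 - 1/5*22) = -9 + 1/(2226 - 22/5) = -9 + 1/(11108/5) = -9 + 5/11108 = -99967/11108)
H = -768073 (H = (2*1426 + 4*755) - 1*773945 = (2852 + 3020) - 773945 = 5872 - 773945 = -768073)
W(A) - H = -99967/11108 - 1*(-768073) = -99967/11108 + 768073 = 8531654917/11108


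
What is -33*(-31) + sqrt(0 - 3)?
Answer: 1023 + I*sqrt(3) ≈ 1023.0 + 1.732*I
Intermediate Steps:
-33*(-31) + sqrt(0 - 3) = 1023 + sqrt(-3) = 1023 + I*sqrt(3)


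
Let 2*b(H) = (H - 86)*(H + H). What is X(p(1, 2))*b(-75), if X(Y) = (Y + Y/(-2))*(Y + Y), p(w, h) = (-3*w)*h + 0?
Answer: 434700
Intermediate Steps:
b(H) = H*(-86 + H) (b(H) = ((H - 86)*(H + H))/2 = ((-86 + H)*(2*H))/2 = (2*H*(-86 + H))/2 = H*(-86 + H))
p(w, h) = -3*h*w (p(w, h) = -3*h*w + 0 = -3*h*w)
X(Y) = Y² (X(Y) = (Y + Y*(-½))*(2*Y) = (Y - Y/2)*(2*Y) = (Y/2)*(2*Y) = Y²)
X(p(1, 2))*b(-75) = (-3*2*1)²*(-75*(-86 - 75)) = (-6)²*(-75*(-161)) = 36*12075 = 434700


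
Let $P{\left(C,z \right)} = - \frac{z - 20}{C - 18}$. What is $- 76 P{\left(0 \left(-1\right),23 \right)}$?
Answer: $- \frac{38}{3} \approx -12.667$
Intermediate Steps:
$P{\left(C,z \right)} = - \frac{-20 + z}{-18 + C}$
$- 76 P{\left(0 \left(-1\right),23 \right)} = - 76 \frac{20 - 23}{-18 + 0 \left(-1\right)} = - 76 \frac{20 - 23}{-18 + 0} = - 76 \frac{1}{-18} \left(-3\right) = - 76 \left(\left(- \frac{1}{18}\right) \left(-3\right)\right) = \left(-76\right) \frac{1}{6} = - \frac{38}{3}$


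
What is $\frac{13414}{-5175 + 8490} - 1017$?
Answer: $- \frac{3357941}{3315} \approx -1013.0$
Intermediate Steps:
$\frac{13414}{-5175 + 8490} - 1017 = \frac{13414}{3315} - 1017 = - \frac{3357941}{3315}$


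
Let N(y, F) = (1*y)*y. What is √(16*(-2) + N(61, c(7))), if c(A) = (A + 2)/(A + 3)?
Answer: √3689 ≈ 60.737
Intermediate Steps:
c(A) = (2 + A)/(3 + A)
N(y, F) = y² (N(y, F) = y*y = y²)
√(16*(-2) + N(61, c(7))) = √(16*(-2) + 61²) = √(-32 + 3721) = √3689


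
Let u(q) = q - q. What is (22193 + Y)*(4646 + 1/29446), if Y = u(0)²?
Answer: 3036138154581/29446 ≈ 1.0311e+8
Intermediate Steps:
u(q) = 0
Y = 0 (Y = 0² = 0)
(22193 + Y)*(4646 + 1/29446) = (22193 + 0)*(4646 + 1/29446) = 22193*(4646 + 1/29446) = 22193*(136806117/29446) = 3036138154581/29446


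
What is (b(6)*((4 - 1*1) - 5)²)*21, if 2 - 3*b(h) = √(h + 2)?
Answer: 56 - 56*√2 ≈ -23.196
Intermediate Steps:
b(h) = ⅔ - √(2 + h)/3 (b(h) = ⅔ - √(h + 2)/3 = ⅔ - √(2 + h)/3)
(b(6)*((4 - 1*1) - 5)²)*21 = ((⅔ - √(2 + 6)/3)*((4 - 1*1) - 5)²)*21 = ((⅔ - 2*√2/3)*((4 - 1) - 5)²)*21 = ((⅔ - 2*√2/3)*(3 - 5)²)*21 = ((⅔ - 2*√2/3)*(-2)²)*21 = ((⅔ - 2*√2/3)*4)*21 = (8/3 - 8*√2/3)*21 = 56 - 56*√2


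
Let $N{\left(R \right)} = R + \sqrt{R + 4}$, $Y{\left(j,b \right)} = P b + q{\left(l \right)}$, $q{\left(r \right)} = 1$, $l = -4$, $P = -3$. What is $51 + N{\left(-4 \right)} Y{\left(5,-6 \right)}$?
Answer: $-25$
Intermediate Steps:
$Y{\left(j,b \right)} = 1 - 3 b$ ($Y{\left(j,b \right)} = - 3 b + 1 = 1 - 3 b$)
$N{\left(R \right)} = R + \sqrt{4 + R}$
$51 + N{\left(-4 \right)} Y{\left(5,-6 \right)} = 51 + \left(-4 + \sqrt{4 - 4}\right) \left(1 - -18\right) = 51 + \left(-4 + \sqrt{0}\right) \left(1 + 18\right) = 51 + \left(-4 + 0\right) 19 = 51 - 76 = -25$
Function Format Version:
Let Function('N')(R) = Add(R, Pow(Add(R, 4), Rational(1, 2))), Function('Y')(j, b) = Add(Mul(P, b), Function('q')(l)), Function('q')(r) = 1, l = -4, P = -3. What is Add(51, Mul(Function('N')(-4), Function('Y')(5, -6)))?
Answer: -25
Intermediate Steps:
Function('Y')(j, b) = Add(1, Mul(-3, b)) (Function('Y')(j, b) = Add(Mul(-3, b), 1) = Add(1, Mul(-3, b)))
Function('N')(R) = Add(R, Pow(Add(4, R), Rational(1, 2)))
Add(51, Mul(Function('N')(-4), Function('Y')(5, -6))) = Add(51, Mul(Add(-4, Pow(Add(4, -4), Rational(1, 2))), Add(1, Mul(-3, -6)))) = Add(51, Mul(Add(-4, Pow(0, Rational(1, 2))), Add(1, 18))) = Add(51, Mul(Add(-4, 0), 19)) = Add(51, Mul(-4, 19)) = Add(51, -76) = -25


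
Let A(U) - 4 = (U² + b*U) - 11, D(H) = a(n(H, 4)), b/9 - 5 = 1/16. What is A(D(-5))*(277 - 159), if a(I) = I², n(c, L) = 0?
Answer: -826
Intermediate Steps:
b = 729/16 (b = 45 + 9/16 = 729/16 ≈ 45.563)
D(H) = 0 (D(H) = 0² = 0)
A(U) = -7 + U² + 729*U/16 (A(U) = 4 + ((U² + 729*U/16) - 11) = 4 + (-11 + U² + 729*U/16) = -7 + U² + 729*U/16)
A(D(-5))*(277 - 159) = (-7 + 0² + (729/16)*0)*(277 - 159) = (-7 + 0 + 0)*118 = -7*118 = -826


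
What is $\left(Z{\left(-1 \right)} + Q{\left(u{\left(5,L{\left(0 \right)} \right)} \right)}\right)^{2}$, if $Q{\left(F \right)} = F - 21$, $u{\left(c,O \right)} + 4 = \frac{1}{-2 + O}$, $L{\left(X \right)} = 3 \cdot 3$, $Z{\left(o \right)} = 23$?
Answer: $\frac{169}{49} \approx 3.449$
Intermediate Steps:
$L{\left(X \right)} = 9$
$u{\left(c,O \right)} = -4 + \frac{1}{-2 + O}$
$Q{\left(F \right)} = -21 + F$
$\left(Z{\left(-1 \right)} + Q{\left(u{\left(5,L{\left(0 \right)} \right)} \right)}\right)^{2} = \left(23 - \left(21 - \frac{9 - 36}{-2 + 9}\right)\right)^{2} = \left(23 - \left(21 - \frac{9 - 36}{7}\right)\right)^{2} = \left(23 + \left(-21 + \frac{1}{7} \left(-27\right)\right)\right)^{2} = \left(23 - \frac{174}{7}\right)^{2} = \left(- \frac{13}{7}\right)^{2} = \frac{169}{49}$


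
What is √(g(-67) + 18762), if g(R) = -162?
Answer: 10*√186 ≈ 136.38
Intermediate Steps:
√(g(-67) + 18762) = √(-162 + 18762) = √18600 = 10*√186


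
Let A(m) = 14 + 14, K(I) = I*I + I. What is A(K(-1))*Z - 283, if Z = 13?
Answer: 81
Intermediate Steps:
K(I) = I + I² (K(I) = I² + I = I + I²)
A(m) = 28
A(K(-1))*Z - 283 = 28*13 - 283 = 364 - 283 = 81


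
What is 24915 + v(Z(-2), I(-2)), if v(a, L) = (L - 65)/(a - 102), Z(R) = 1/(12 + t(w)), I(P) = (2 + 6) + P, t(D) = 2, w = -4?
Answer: 35554531/1427 ≈ 24916.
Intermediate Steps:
I(P) = 8 + P
Z(R) = 1/14 (Z(R) = 1/(12 + 2) = 1/14)
v(a, L) = (-65 + L)/(-102 + a)
24915 + v(Z(-2), I(-2)) = 24915 + (-65 + (8 - 2))/(-102 + 1/14) = 24915 + (-65 + 6)/(-1427/14) = 24915 - 14/1427*(-59) = 24915 + 826/1427 = 35554531/1427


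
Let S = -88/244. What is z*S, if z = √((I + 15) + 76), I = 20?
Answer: -22*√111/61 ≈ -3.7997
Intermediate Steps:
z = √111 (z = √((20 + 15) + 76) = √(35 + 76) = √111 ≈ 10.536)
S = -22/61 (S = -88*1/244 = -22/61 ≈ -0.36066)
z*S = √111*(-22/61) = -22*√111/61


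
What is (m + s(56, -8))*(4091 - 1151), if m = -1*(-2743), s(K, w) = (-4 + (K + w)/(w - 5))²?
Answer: 1392286980/169 ≈ 8.2384e+6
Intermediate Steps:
s(K, w) = (-4 + (K + w)/(-5 + w))²
m = 2743
(m + s(56, -8))*(4091 - 1151) = (2743 + (20 + 56 - 3*(-8))²/(-5 - 8)²)*(4091 - 1151) = (2743 + (20 + 56 + 24)²/(-13)²)*2940 = (2743 + (1/169)*100²)*2940 = (2743 + (1/169)*10000)*2940 = (2743 + 10000/169)*2940 = (473567/169)*2940 = 1392286980/169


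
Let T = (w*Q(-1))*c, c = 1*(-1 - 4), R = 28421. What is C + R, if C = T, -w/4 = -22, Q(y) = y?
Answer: 28861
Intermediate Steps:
c = -5 (c = 1*(-5) = -5)
w = 88 (w = -4*(-22) = 88)
T = 440 (T = (88*(-1))*(-5) = -88*(-5) = 440)
C = 440
C + R = 440 + 28421 = 28861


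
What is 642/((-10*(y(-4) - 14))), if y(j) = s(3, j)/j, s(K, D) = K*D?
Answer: 321/55 ≈ 5.8364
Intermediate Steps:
s(K, D) = D*K
y(j) = 3 (y(j) = (j*3)/j = (3*j)/j = 3)
642/((-10*(y(-4) - 14))) = 642/((-10*(3 - 14))) = 642/((-10*(-11))) = 642/110 = 642*(1/110) = 321/55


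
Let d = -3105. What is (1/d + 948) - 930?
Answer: 55889/3105 ≈ 18.000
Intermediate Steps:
(1/d + 948) - 930 = (1/(-3105) + 948) - 930 = (-1/3105 + 948) - 930 = 2943539/3105 - 930 = 55889/3105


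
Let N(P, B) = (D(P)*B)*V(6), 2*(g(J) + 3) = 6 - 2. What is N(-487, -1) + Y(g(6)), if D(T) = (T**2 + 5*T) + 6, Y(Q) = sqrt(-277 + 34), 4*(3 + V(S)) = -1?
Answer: 762905 + 9*I*sqrt(3) ≈ 7.6291e+5 + 15.588*I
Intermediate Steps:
V(S) = -13/4 (V(S) = -3 + (1/4)*(-1) = -3 - 1/4 = -13/4)
g(J) = -1 (g(J) = -3 + (6 - 2)/2 = -3 + (1/2)*4 = -3 + 2 = -1)
Y(Q) = 9*I*sqrt(3) (Y(Q) = sqrt(-243) = 9*I*sqrt(3))
D(T) = 6 + T**2 + 5*T
N(P, B) = -13*B*(6 + P**2 + 5*P)/4 (N(P, B) = ((6 + P**2 + 5*P)*B)*(-13/4) = (B*(6 + P**2 + 5*P))*(-13/4) = -13*B*(6 + P**2 + 5*P)/4)
N(-487, -1) + Y(g(6)) = -13/4*(-1)*(6 + (-487)**2 + 5*(-487)) + 9*I*sqrt(3) = -13/4*(-1)*(6 + 237169 - 2435) + 9*I*sqrt(3) = -13/4*(-1)*234740 + 9*I*sqrt(3) = 762905 + 9*I*sqrt(3)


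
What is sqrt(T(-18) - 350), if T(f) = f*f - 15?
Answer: I*sqrt(41) ≈ 6.4031*I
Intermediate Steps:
T(f) = -15 + f**2 (T(f) = f**2 - 15 = -15 + f**2)
sqrt(T(-18) - 350) = sqrt((-15 + (-18)**2) - 350) = sqrt((-15 + 324) - 350) = sqrt(309 - 350) = sqrt(-41) = I*sqrt(41)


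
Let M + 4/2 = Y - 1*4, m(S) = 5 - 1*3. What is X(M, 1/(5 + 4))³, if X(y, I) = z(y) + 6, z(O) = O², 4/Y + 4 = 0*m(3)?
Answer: 166375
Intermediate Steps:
m(S) = 2 (m(S) = 5 - 3 = 2)
Y = -1 (Y = 4/(-4 + 0*2) = 4/(-4 + 0) = 4/(-4) = 4*(-¼) = -1)
M = -7 (M = -2 + (-1 - 1*4) = -2 + (-1 - 4) = -2 - 5 = -7)
X(y, I) = 6 + y² (X(y, I) = y² + 6 = 6 + y²)
X(M, 1/(5 + 4))³ = (6 + (-7)²)³ = (6 + 49)³ = 55³ = 166375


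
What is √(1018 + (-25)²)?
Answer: √1643 ≈ 40.534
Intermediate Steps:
√(1018 + (-25)²) = √(1018 + 625) = √1643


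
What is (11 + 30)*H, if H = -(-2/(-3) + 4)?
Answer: -574/3 ≈ -191.33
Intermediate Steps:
H = -14/3 (H = -(-2*(-⅓) + 4) = -(⅔ + 4) = -1*14/3 = -14/3 ≈ -4.6667)
(11 + 30)*H = (11 + 30)*(-14/3) = 41*(-14/3) = -574/3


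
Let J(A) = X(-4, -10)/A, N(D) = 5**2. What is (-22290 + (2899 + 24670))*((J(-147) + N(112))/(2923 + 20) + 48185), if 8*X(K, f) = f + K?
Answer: 62882985142559/247212 ≈ 2.5437e+8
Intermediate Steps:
N(D) = 25
X(K, f) = K/8 + f/8 (X(K, f) = (f + K)/8 = (K + f)/8 = K/8 + f/8)
J(A) = -7/(4*A) (J(A) = ((1/8)*(-4) + (1/8)*(-10))/A = (-1/2 - 5/4)/A = -7/(4*A))
(-22290 + (2899 + 24670))*((J(-147) + N(112))/(2923 + 20) + 48185) = (-22290 + (2899 + 24670))*((-7/4/(-147) + 25)/(2923 + 20) + 48185) = (-22290 + 27569)*((-7/4*(-1/147) + 25)/2943 + 48185) = 5279*((1/84 + 25)*(1/2943) + 48185) = 5279*((2101/84)*(1/2943) + 48185) = 5279*(2101/247212 + 48185) = 5279*(11911912321/247212) = 62882985142559/247212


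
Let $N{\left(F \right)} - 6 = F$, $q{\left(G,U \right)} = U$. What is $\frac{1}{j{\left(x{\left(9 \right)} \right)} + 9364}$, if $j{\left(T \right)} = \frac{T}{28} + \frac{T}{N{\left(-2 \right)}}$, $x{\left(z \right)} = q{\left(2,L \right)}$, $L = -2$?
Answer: $\frac{7}{65544} \approx 0.0001068$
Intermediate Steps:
$N{\left(F \right)} = 6 + F$
$x{\left(z \right)} = -2$
$j{\left(T \right)} = \frac{2 T}{7}$ ($j{\left(T \right)} = \frac{T}{28} + \frac{T}{6 - 2} = T \frac{1}{28} + \frac{T}{4} = \frac{T}{28} + T \frac{1}{4} = \frac{T}{28} + \frac{T}{4} = \frac{2 T}{7}$)
$\frac{1}{j{\left(x{\left(9 \right)} \right)} + 9364} = \frac{1}{\frac{2}{7} \left(-2\right) + 9364} = \frac{1}{- \frac{4}{7} + 9364} = \frac{1}{\frac{65544}{7}} = \frac{7}{65544}$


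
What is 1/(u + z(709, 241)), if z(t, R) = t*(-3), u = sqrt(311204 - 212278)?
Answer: -2127/4425203 - sqrt(98926)/4425203 ≈ -0.00055173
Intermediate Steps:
u = sqrt(98926) ≈ 314.52
z(t, R) = -3*t
1/(u + z(709, 241)) = 1/(sqrt(98926) - 3*709) = 1/(sqrt(98926) - 2127) = 1/(-2127 + sqrt(98926))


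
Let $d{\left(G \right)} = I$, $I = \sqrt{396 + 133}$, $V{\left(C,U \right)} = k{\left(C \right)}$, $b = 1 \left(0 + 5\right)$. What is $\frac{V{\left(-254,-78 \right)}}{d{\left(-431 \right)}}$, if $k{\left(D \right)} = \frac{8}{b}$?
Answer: $\frac{8}{115} \approx 0.069565$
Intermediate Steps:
$b = 5$ ($b = 1 \cdot 5 = 5$)
$k{\left(D \right)} = \frac{8}{5}$
$V{\left(C,U \right)} = \frac{8}{5}$
$I = 23$ ($I = \sqrt{529} = 23$)
$d{\left(G \right)} = 23$
$\frac{V{\left(-254,-78 \right)}}{d{\left(-431 \right)}} = \frac{8}{5 \cdot 23} = \frac{8}{5} \cdot \frac{1}{23} = \frac{8}{115}$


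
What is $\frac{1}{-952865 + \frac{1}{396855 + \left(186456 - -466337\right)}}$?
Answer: $- \frac{1049648}{1000172841519} \approx -1.0495 \cdot 10^{-6}$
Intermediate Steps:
$\frac{1}{-952865 + \frac{1}{396855 + \left(186456 - -466337\right)}} = \frac{1}{-952865 + \frac{1}{396855 + \left(186456 + 466337\right)}} = \frac{1}{-952865 + \frac{1}{396855 + 652793}} = \frac{1}{-952865 + \frac{1}{1049648}} = \frac{1}{- \frac{1000172841519}{1049648}} = - \frac{1049648}{1000172841519}$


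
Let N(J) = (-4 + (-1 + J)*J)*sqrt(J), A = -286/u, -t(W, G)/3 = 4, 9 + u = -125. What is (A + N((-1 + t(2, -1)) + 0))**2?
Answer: -1848962739/4489 + 50908*I*sqrt(13)/67 ≈ -4.1189e+5 + 2739.6*I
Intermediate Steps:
u = -134 (u = -9 - 125 = -134)
t(W, G) = -12 (t(W, G) = -3*4 = -12)
A = 143/67 (A = -286/(-134) = -286*(-1/134) = 143/67 ≈ 2.1343)
N(J) = sqrt(J)*(-4 + J*(-1 + J)) (N(J) = (-4 + J*(-1 + J))*sqrt(J) = sqrt(J)*(-4 + J*(-1 + J)))
(A + N((-1 + t(2, -1)) + 0))**2 = (143/67 + sqrt((-1 - 12) + 0)*(-4 + ((-1 - 12) + 0)**2 - ((-1 - 12) + 0)))**2 = (143/67 + sqrt(-13 + 0)*(-4 + (-13 + 0)**2 - (-13 + 0)))**2 = (143/67 + sqrt(-13)*(-4 + (-13)**2 - 1*(-13)))**2 = (143/67 + (I*sqrt(13))*(-4 + 169 + 13))**2 = (143/67 + (I*sqrt(13))*178)**2 = (143/67 + 178*I*sqrt(13))**2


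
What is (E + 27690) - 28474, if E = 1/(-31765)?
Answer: -24903761/31765 ≈ -784.00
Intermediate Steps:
E = -1/31765 ≈ -3.1481e-5
(E + 27690) - 28474 = (-1/31765 + 27690) - 28474 = 879572849/31765 - 28474 = -24903761/31765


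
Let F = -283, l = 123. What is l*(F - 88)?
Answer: -45633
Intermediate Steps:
l*(F - 88) = 123*(-283 - 88) = 123*(-371) = -45633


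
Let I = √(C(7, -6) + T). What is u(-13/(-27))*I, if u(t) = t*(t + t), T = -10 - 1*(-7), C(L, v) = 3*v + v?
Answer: 338*I*√3/243 ≈ 2.4092*I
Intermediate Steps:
C(L, v) = 4*v
T = -3 (T = -10 + 7 = -3)
u(t) = 2*t² (u(t) = t*(2*t) = 2*t²)
I = 3*I*√3 (I = √(4*(-6) - 3) = √(-24 - 3) = √(-27) = 3*I*√3 ≈ 5.1962*I)
u(-13/(-27))*I = (2*(-13/(-27))²)*(3*I*√3) = (2*(-13*(-1/27))²)*(3*I*√3) = (2*(13/27)²)*(3*I*√3) = (2*(169/729))*(3*I*√3) = 338*(3*I*√3)/729 = 338*I*√3/243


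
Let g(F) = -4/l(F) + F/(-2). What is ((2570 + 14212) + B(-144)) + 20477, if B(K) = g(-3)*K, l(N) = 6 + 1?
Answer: 259877/7 ≈ 37125.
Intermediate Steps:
l(N) = 7
g(F) = -4/7 - F/2 (g(F) = -4/7 + F/(-2) = -4*⅐ + F*(-½) = -4/7 - F/2)
B(K) = 13*K/14 (B(K) = (-4/7 - ½*(-3))*K = (-4/7 + 3/2)*K = 13*K/14)
((2570 + 14212) + B(-144)) + 20477 = ((2570 + 14212) + (13/14)*(-144)) + 20477 = (16782 - 936/7) + 20477 = 116538/7 + 20477 = 259877/7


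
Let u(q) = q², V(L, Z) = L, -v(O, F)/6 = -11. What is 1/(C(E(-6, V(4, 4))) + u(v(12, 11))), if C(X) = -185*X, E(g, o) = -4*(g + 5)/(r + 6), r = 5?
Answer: 11/47176 ≈ 0.00023317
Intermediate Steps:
v(O, F) = 66 (v(O, F) = -6*(-11) = 66)
E(g, o) = -20/11 - 4*g/11 (E(g, o) = -4*(g + 5)/(5 + 6) = -4*(5 + g)/11 = -4*(5/11 + g/11) = -20/11 - 4*g/11)
1/(C(E(-6, V(4, 4))) + u(v(12, 11))) = 1/(-185*(-20/11 - 4/11*(-6)) + 66²) = 1/(-185*(-20/11 + 24/11) + 4356) = 1/(-185*4/11 + 4356) = 1/(-740/11 + 4356) = 1/(47176/11) = 11/47176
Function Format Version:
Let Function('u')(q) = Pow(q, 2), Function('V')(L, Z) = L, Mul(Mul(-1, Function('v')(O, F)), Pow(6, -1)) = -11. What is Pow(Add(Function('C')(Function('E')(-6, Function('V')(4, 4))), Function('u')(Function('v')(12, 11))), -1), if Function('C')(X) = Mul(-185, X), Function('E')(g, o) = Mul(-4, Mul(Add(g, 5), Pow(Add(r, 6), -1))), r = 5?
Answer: Rational(11, 47176) ≈ 0.00023317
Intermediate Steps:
Function('v')(O, F) = 66 (Function('v')(O, F) = Mul(-6, -11) = 66)
Function('E')(g, o) = Add(Rational(-20, 11), Mul(Rational(-4, 11), g)) (Function('E')(g, o) = Mul(-4, Mul(Add(g, 5), Pow(Add(5, 6), -1))) = Mul(-4, Mul(Add(5, g), Pow(11, -1))) = Mul(-4, Mul(Add(5, g), Rational(1, 11))) = Mul(-4, Add(Rational(5, 11), Mul(Rational(1, 11), g))) = Add(Rational(-20, 11), Mul(Rational(-4, 11), g)))
Pow(Add(Function('C')(Function('E')(-6, Function('V')(4, 4))), Function('u')(Function('v')(12, 11))), -1) = Pow(Add(Mul(-185, Add(Rational(-20, 11), Mul(Rational(-4, 11), -6))), Pow(66, 2)), -1) = Pow(Add(Mul(-185, Add(Rational(-20, 11), Rational(24, 11))), 4356), -1) = Pow(Add(Mul(-185, Rational(4, 11)), 4356), -1) = Pow(Add(Rational(-740, 11), 4356), -1) = Pow(Rational(47176, 11), -1) = Rational(11, 47176)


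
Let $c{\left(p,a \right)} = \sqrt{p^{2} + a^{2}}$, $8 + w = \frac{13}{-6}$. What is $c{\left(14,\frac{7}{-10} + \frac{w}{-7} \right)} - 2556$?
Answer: $-2556 + \frac{\sqrt{2167141}}{105} \approx -2542.0$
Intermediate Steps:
$w = - \frac{61}{6}$ ($w = -8 + \frac{13}{-6} = -8 + 13 \left(- \frac{1}{6}\right) = -8 - \frac{13}{6} = - \frac{61}{6} \approx -10.167$)
$c{\left(p,a \right)} = \sqrt{a^{2} + p^{2}}$
$c{\left(14,\frac{7}{-10} + \frac{w}{-7} \right)} - 2556 = \sqrt{\left(\frac{7}{-10} - \frac{61}{6 \left(-7\right)}\right)^{2} + 14^{2}} - 2556 = \sqrt{\left(7 \left(- \frac{1}{10}\right) - - \frac{61}{42}\right)^{2} + 196} - 2556 = \sqrt{\left(- \frac{7}{10} + \frac{61}{42}\right)^{2} + 196} - 2556 = \sqrt{\left(\frac{79}{105}\right)^{2} + 196} - 2556 = \sqrt{\frac{6241}{11025} + 196} - 2556 = \sqrt{\frac{2167141}{11025}} - 2556 = \frac{\sqrt{2167141}}{105} - 2556 = -2556 + \frac{\sqrt{2167141}}{105}$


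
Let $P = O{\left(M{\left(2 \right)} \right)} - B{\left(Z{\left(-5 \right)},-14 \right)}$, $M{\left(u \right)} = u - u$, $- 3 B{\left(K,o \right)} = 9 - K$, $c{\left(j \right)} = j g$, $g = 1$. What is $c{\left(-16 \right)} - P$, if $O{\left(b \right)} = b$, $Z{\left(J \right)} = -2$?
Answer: $- \frac{59}{3} \approx -19.667$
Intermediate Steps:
$c{\left(j \right)} = j$ ($c{\left(j \right)} = j 1 = j$)
$B{\left(K,o \right)} = -3 + \frac{K}{3}$ ($B{\left(K,o \right)} = - \frac{9 - K}{3} = -3 + \frac{K}{3}$)
$M{\left(u \right)} = 0$
$P = \frac{11}{3}$ ($P = 0 - \left(-3 + \frac{1}{3} \left(-2\right)\right) = 0 - \left(-3 - \frac{2}{3}\right) = 0 - - \frac{11}{3} = 0 + \frac{11}{3} = \frac{11}{3} \approx 3.6667$)
$c{\left(-16 \right)} - P = -16 - \frac{11}{3} = - \frac{59}{3}$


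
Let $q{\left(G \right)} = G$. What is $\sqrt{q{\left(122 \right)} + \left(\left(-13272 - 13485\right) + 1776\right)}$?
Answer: $i \sqrt{24859} \approx 157.67 i$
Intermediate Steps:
$\sqrt{q{\left(122 \right)} + \left(\left(-13272 - 13485\right) + 1776\right)} = \sqrt{122 + \left(\left(-13272 - 13485\right) + 1776\right)} = \sqrt{122 + \left(-26757 + 1776\right)} = \sqrt{122 - 24981} = \sqrt{-24859} = i \sqrt{24859}$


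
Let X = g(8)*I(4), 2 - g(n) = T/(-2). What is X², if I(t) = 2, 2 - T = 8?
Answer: 4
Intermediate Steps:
T = -6 (T = 2 - 1*8 = 2 - 8 = -6)
g(n) = -1 (g(n) = 2 - (-6)/(-2) = 2 - (-6)*(-1)/2 = 2 - 1*3 = 2 - 3 = -1)
X = -2 (X = -1*2 = -2)
X² = (-2)² = 4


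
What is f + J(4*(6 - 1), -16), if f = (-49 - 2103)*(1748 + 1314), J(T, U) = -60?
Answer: -6589484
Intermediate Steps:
f = -6589424 (f = -2152*3062 = -6589424)
f + J(4*(6 - 1), -16) = -6589424 - 60 = -6589484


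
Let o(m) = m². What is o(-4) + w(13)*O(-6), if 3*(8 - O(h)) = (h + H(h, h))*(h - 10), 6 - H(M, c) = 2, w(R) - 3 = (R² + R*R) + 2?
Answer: -2696/3 ≈ -898.67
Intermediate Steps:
w(R) = 5 + 2*R² (w(R) = 3 + ((R² + R*R) + 2) = 3 + ((R² + R²) + 2) = 3 + (2*R² + 2) = 3 + (2 + 2*R²) = 5 + 2*R²)
H(M, c) = 4 (H(M, c) = 6 - 1*2 = 6 - 2 = 4)
O(h) = 8 - (-10 + h)*(4 + h)/3 (O(h) = 8 - (h + 4)*(h - 10)/3 = 8 - (4 + h)*(-10 + h)/3 = 8 - (-10 + h)*(4 + h)/3)
o(-4) + w(13)*O(-6) = (-4)² + (5 + 2*13²)*(64/3 + 2*(-6) - ⅓*(-6)²) = 16 + (5 + 2*169)*(64/3 - 12 - ⅓*36) = 16 + (5 + 338)*(64/3 - 12 - 12) = 16 + 343*(-8/3) = 16 - 2744/3 = -2696/3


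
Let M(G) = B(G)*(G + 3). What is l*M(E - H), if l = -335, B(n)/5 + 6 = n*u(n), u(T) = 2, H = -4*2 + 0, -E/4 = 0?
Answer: -184250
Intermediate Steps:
E = 0 (E = -4*0 = 0)
H = -8 (H = -8 + 0 = -8)
B(n) = -30 + 10*n (B(n) = -30 + 5*(n*2) = -30 + 5*(2*n) = -30 + 10*n)
M(G) = (-30 + 10*G)*(3 + G) (M(G) = (-30 + 10*G)*(G + 3) = (-30 + 10*G)*(3 + G))
l*M(E - H) = -335*(-90 + 10*(0 - 1*(-8))²) = -335*(-90 + 10*(0 + 8)²) = -335*(-90 + 10*8²) = -335*(-90 + 10*64) = -335*(-90 + 640) = -335*550 = -184250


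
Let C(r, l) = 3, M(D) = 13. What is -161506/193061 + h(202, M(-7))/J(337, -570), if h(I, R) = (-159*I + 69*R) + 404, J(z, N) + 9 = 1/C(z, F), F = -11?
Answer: 17844483355/5019586 ≈ 3555.0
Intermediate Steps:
J(z, N) = -26/3 (J(z, N) = -9 + 1/3 = -9 + ⅓ = -26/3)
h(I, R) = 404 - 159*I + 69*R
-161506/193061 + h(202, M(-7))/J(337, -570) = -161506/193061 + (404 - 159*202 + 69*13)/(-26/3) = -161506*1/193061 + (404 - 32118 + 897)*(-3/26) = -161506/193061 - 30817*(-3/26) = -161506/193061 + 92451/26 = 17844483355/5019586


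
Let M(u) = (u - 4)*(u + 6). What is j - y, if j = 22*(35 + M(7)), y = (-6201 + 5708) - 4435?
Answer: 6556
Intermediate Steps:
M(u) = (-4 + u)*(6 + u)
y = -4928 (y = -493 - 4435 = -4928)
j = 1628 (j = 22*(35 + (-24 + 7² + 2*7)) = 22*(35 + (-24 + 49 + 14)) = 22*(35 + 39) = 22*74 = 1628)
j - y = 1628 - 1*(-4928) = 1628 + 4928 = 6556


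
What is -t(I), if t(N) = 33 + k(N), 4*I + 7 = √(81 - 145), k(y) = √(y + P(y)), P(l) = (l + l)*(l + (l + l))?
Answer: -33 - √(-118 - 640*I)/4 ≈ -37.08 + 4.9015*I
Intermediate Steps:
P(l) = 6*l² (P(l) = (2*l)*(l + 2*l) = (2*l)*(3*l) = 6*l²)
k(y) = √(y + 6*y²)
I = -7/4 + 2*I (I = -7/4 + √(81 - 145)/4 = -7/4 + √(-64)/4 = -7/4 + (8*I)/4 = -7/4 + 2*I ≈ -1.75 + 2.0*I)
t(N) = 33 + √(N*(1 + 6*N))
-t(I) = -(33 + √((-7/4 + 2*I)*(1 + 6*(-7/4 + 2*I)))) = -(33 + √((-7/4 + 2*I)*(1 + (-21/2 + 12*I)))) = -(33 + √((-7/4 + 2*I)*(-19/2 + 12*I))) = -(33 + √((-19/2 + 12*I)*(-7/4 + 2*I))) = -33 - √((-19/2 + 12*I)*(-7/4 + 2*I))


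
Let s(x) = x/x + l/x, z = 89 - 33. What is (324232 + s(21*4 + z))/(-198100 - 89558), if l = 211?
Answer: -45392831/40272120 ≈ -1.1272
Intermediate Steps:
z = 56
s(x) = 1 + 211/x (s(x) = x/x + 211/x = 1 + 211/x)
(324232 + s(21*4 + z))/(-198100 - 89558) = (324232 + (211 + (21*4 + 56))/(21*4 + 56))/(-198100 - 89558) = (324232 + (211 + (84 + 56))/(84 + 56))/(-287658) = (324232 + (211 + 140)/140)*(-1/287658) = (324232 + (1/140)*351)*(-1/287658) = (324232 + 351/140)*(-1/287658) = (45392831/140)*(-1/287658) = -45392831/40272120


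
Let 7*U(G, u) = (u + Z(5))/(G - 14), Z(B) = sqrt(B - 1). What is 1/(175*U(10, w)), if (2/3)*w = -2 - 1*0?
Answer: 4/25 ≈ 0.16000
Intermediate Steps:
Z(B) = sqrt(-1 + B)
w = -3 (w = 3*(-2 - 1*0)/2 = 3*(-2 + 0)/2 = (3/2)*(-2) = -3)
U(G, u) = (2 + u)/(7*(-14 + G)) (U(G, u) = ((u + sqrt(-1 + 5))/(G - 14))/7 = ((u + sqrt(4))/(-14 + G))/7 = ((u + 2)/(-14 + G))/7 = ((2 + u)/(-14 + G))/7 = (2 + u)/(7*(-14 + G)))
1/(175*U(10, w)) = 1/(175*((2 - 3)/(7*(-14 + 10)))) = 1/(175*((1/7)*(-1)/(-4))) = 1/(175*((1/7)*(-1/4)*(-1))) = 1/(175*(1/28)) = 1/(25/4) = 4/25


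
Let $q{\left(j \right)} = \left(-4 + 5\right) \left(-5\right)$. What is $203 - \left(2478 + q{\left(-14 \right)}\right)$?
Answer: $-2270$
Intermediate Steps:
$q{\left(j \right)} = -5$ ($q{\left(j \right)} = 1 \left(-5\right) = -5$)
$203 - \left(2478 + q{\left(-14 \right)}\right) = 203 - \left(2478 - 5\right) = 203 - 2473 = -2270$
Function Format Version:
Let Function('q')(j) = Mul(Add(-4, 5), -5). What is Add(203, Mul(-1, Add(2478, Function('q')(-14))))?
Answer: -2270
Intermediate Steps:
Function('q')(j) = -5 (Function('q')(j) = Mul(1, -5) = -5)
Add(203, Mul(-1, Add(2478, Function('q')(-14)))) = Add(203, Mul(-1, Add(2478, -5))) = Add(203, Mul(-1, 2473)) = Add(203, -2473) = -2270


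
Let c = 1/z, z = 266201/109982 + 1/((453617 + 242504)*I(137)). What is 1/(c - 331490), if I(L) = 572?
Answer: -52998118462797/17568324392849548438 ≈ -3.0167e-6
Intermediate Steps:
z = 52998118462797/21896383029092 (z = 266201/109982 + 1/((453617 + 242504)*572) = 266201*(1/109982) + (1/572)/696121 = 266201/109982 + (1/696121)*(1/572) = 266201/109982 + 1/398181212 = 52998118462797/21896383029092 ≈ 2.4204)
c = 21896383029092/52998118462797 (c = 1/(52998118462797/21896383029092) = 21896383029092/52998118462797 ≈ 0.41315)
1/(c - 331490) = 1/(21896383029092/52998118462797 - 331490) = 1/(-17568324392849548438/52998118462797) = -52998118462797/17568324392849548438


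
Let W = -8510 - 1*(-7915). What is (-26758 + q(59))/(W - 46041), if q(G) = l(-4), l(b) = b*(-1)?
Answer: 13377/23318 ≈ 0.57368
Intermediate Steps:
W = -595 (W = -8510 + 7915 = -595)
l(b) = -b
q(G) = 4 (q(G) = -1*(-4) = 4)
(-26758 + q(59))/(W - 46041) = (-26758 + 4)/(-595 - 46041) = -26754/(-46636) = -26754*(-1/46636) = 13377/23318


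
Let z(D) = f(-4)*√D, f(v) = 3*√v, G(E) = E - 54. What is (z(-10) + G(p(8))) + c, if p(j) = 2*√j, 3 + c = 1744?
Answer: 1687 - 6*√10 + 4*√2 ≈ 1673.7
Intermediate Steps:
c = 1741 (c = -3 + 1744 = 1741)
G(E) = -54 + E
z(D) = 6*I*√D (z(D) = (3*√(-4))*√D = (3*(2*I))*√D = (6*I)*√D = 6*I*√D)
(z(-10) + G(p(8))) + c = (6*I*√(-10) + (-54 + 2*√8)) + 1741 = (6*I*(I*√10) + (-54 + 2*(2*√2))) + 1741 = (-6*√10 + (-54 + 4*√2)) + 1741 = (-54 - 6*√10 + 4*√2) + 1741 = 1687 - 6*√10 + 4*√2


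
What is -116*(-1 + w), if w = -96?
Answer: 11252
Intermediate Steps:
-116*(-1 + w) = -116*(-1 - 96) = -116*(-97) = 11252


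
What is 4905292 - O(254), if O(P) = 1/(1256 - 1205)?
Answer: 250169891/51 ≈ 4.9053e+6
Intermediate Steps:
O(P) = 1/51
4905292 - O(254) = 4905292 - 1*1/51 = 4905292 - 1/51 = 250169891/51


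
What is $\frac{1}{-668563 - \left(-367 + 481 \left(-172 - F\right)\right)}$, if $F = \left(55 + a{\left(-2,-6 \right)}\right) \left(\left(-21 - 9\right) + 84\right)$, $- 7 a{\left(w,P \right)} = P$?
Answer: $\frac{7}{6057586} \approx 1.1556 \cdot 10^{-6}$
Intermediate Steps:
$a{\left(w,P \right)} = - \frac{P}{7}$
$F = \frac{21114}{7}$ ($F = \left(55 - - \frac{6}{7}\right) \left(\left(-21 - 9\right) + 84\right) = \left(55 + \frac{6}{7}\right) \left(\left(-21 - 9\right) + 84\right) = \frac{391 \left(-30 + 84\right)}{7} = \frac{391}{7} \cdot 54 = \frac{21114}{7} \approx 3016.3$)
$\frac{1}{-668563 - \left(-367 + 481 \left(-172 - F\right)\right)} = \frac{1}{-668563 - \left(-367 + 481 \left(-172 - \frac{21114}{7}\right)\right)} = \frac{1}{-668563 + \left(367 - - \frac{10734958}{7}\right)} = \frac{1}{-668563 + \left(367 + \frac{10734958}{7}\right)} = \frac{1}{-668563 + \frac{10737527}{7}} = \frac{1}{\frac{6057586}{7}} = \frac{7}{6057586}$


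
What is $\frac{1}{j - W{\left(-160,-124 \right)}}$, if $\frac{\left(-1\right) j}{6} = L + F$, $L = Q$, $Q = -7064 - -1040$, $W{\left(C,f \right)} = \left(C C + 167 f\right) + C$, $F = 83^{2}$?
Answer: $- \frac{1}{9922} \approx -0.00010079$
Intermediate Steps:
$F = 6889$
$W{\left(C,f \right)} = C + C^{2} + 167 f$ ($W{\left(C,f \right)} = \left(C^{2} + 167 f\right) + C = C + C^{2} + 167 f$)
$Q = -6024$ ($Q = -7064 + 1040 = -6024$)
$L = -6024$
$j = -5190$ ($j = - 6 \left(-6024 + 6889\right) = \left(-6\right) 865 = -5190$)
$\frac{1}{j - W{\left(-160,-124 \right)}} = \frac{1}{-5190 - \left(-160 + \left(-160\right)^{2} + 167 \left(-124\right)\right)} = \frac{1}{-5190 - \left(-160 + 25600 - 20708\right)} = \frac{1}{-5190 - 4732} = \frac{1}{-9922} = - \frac{1}{9922}$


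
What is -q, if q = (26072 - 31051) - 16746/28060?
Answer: 69863743/14030 ≈ 4979.6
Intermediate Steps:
q = -69863743/14030 (q = -4979 - 16746*1/28060 = -4979 - 8373/14030 = -69863743/14030 ≈ -4979.6)
-q = -1*(-69863743/14030) = 69863743/14030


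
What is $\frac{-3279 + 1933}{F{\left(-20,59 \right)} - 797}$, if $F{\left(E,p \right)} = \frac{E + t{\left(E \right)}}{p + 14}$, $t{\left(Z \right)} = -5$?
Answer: $\frac{49129}{29103} \approx 1.6881$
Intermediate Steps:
$F{\left(E,p \right)} = \frac{-5 + E}{14 + p}$ ($F{\left(E,p \right)} = \frac{E - 5}{p + 14} = \frac{-5 + E}{14 + p}$)
$\frac{-3279 + 1933}{F{\left(-20,59 \right)} - 797} = \frac{-3279 + 1933}{\frac{-5 - 20}{14 + 59} - 797} = - \frac{1346}{\frac{1}{73} \left(-25\right) - 797} = - \frac{1346}{- \frac{25}{73} - 797} = - \frac{1346}{- \frac{58206}{73}} = \left(-1346\right) \left(- \frac{73}{58206}\right) = \frac{49129}{29103}$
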